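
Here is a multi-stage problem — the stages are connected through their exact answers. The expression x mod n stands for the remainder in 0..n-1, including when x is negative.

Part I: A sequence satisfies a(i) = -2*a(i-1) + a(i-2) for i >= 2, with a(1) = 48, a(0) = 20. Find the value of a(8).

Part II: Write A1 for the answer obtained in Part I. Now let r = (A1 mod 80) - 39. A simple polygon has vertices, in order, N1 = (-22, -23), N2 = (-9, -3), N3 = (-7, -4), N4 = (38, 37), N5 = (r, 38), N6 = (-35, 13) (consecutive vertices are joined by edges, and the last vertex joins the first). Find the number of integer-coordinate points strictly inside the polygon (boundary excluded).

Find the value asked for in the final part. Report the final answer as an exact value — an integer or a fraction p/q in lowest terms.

1850

Part I: a(2) = -2*(48) + 1*(20) = -76; iterating: a(2)=-76, a(3)=200, a(4)=-476, a(5)=1152, a(6)=-2780, a(7)=6712, a(8)=-16204; answer -16204
Part II: A1 = -16204; r = -3; cross terms: (-22*-3 - -9*-23)=-141, (-9*-4 - -7*-3)=15, (-7*37 - 38*-4)=-107, (38*38 - -3*37)=1555, (-3*13 - -35*38)=1291, (-35*-23 - -22*13)=1091; twice the area = |3704| = 3704; area = 1852; boundary points = 1 + 1 + 1 + 1 + 1 + 1 = 6; strictly interior points = area - boundary/2 + 1 = 1850; answer 1850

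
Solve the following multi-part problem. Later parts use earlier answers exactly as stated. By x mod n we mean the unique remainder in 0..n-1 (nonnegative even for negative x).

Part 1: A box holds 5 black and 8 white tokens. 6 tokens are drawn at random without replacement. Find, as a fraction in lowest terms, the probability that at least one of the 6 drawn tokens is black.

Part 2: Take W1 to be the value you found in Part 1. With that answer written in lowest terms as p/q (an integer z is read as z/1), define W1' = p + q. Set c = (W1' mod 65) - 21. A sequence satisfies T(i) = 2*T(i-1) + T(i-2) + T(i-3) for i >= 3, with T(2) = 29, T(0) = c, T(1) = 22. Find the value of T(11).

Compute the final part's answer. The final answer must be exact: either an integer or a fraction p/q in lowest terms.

124221

Part 1: total draws C(13,6) = 1716; complement C(8,6) = 28; favorable 1716 - 28 = 1688; P = 422/429; answer 422/429
Part 2: W1 = 422/429; threaded value p + q = 851; c = -15; T(3) = 2*(29) + 1*(22) + 1*(-15) = 65; iterating: T(3)=65, T(4)=181, T(5)=456, T(6)=1158, T(7)=2953, T(8)=7520, T(9)=19151, T(10)=48775, T(11)=124221; answer 124221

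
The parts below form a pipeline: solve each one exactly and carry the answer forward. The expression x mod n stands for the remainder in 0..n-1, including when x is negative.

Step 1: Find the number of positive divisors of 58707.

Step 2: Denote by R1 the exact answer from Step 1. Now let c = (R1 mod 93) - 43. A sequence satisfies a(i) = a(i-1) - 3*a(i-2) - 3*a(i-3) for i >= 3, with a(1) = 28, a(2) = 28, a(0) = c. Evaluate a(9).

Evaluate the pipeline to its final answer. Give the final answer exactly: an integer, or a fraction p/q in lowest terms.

-1412

Step 1: 58707 = 3^2 * 11 * 593; number of divisors = (2+1) * (1+1) * (1+1) = 12; answer 12
Step 2: R1 = 12; c = -31; a(3) = 1*(28) - 3*(28) - 3*(-31) = 37; iterating: a(3)=37, a(4)=-131, a(5)=-326, a(6)=-44, a(7)=1327, a(8)=2437, a(9)=-1412; answer -1412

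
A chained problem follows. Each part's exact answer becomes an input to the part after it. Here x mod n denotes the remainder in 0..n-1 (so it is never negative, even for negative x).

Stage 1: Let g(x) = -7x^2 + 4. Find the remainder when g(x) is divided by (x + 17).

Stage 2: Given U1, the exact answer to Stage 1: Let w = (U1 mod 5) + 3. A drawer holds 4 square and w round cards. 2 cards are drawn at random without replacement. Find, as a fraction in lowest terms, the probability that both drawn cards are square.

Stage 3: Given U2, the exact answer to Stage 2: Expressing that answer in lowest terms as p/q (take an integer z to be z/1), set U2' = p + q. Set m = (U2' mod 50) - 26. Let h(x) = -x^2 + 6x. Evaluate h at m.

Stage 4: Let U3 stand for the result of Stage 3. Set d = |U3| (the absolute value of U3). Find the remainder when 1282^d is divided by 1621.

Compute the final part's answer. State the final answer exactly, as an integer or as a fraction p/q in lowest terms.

255

Stage 1: remainder = value at the root: -7*(-17)^2 + 4 = (-2023) + (4) = -2019; answer -2019
Stage 2: U1 = -2019; w = 4; total draws C(8,2) = 28; favorable C(4,2) = 6; P = 3/14; answer 3/14
Stage 3: U2 = 3/14; threaded value p + q = 17; m = -9; -1*(-9)^2 + 6*(-9)^1 = (-81) + (-54) = -135; answer -135
Stage 4: U3 = -135; d = 135; squarings mod 1621: 1282^1=1282, 1282^2=1451, 1282^4=1343, 1282^8=1097, 1282^16=627, 1282^32=847, 1282^64=927, 1282^128=199; 1282^135 = 1282^1 * 1282^2 * 1282^4 * 1282^128 = 255 (mod 1621); answer 255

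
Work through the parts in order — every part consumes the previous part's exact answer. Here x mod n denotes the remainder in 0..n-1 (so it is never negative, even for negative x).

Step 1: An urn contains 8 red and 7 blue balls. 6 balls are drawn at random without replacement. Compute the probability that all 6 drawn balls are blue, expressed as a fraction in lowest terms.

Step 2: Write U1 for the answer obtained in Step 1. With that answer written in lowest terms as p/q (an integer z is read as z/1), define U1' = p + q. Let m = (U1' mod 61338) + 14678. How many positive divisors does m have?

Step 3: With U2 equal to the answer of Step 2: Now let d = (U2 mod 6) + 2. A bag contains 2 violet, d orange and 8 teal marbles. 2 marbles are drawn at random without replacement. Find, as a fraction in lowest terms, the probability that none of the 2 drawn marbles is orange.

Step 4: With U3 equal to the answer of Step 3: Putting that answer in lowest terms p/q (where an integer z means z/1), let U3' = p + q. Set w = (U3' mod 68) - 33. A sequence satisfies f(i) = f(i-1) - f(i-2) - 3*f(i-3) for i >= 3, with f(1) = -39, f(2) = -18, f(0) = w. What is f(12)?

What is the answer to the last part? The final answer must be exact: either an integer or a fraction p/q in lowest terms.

15

Step 1: total draws C(15,6) = 5005; favorable C(7,6) = 7; P = 1/715; answer 1/715
Step 2: U1 = 1/715; threaded value p + q = 716; m = 15394; 15394 = 2 * 43 * 179; number of divisors = (1+1) * (1+1) * (1+1) = 8; answer 8
Step 3: U2 = 8; d = 4; total draws C(14,2) = 91; favorable C(10,2) = 45; P = 45/91; answer 45/91
Step 4: U3 = 45/91; threaded value p + q = 136; w = -33; f(3) = 1*(-18) - 1*(-39) - 3*(-33) = 120; iterating: f(3)=120, f(4)=255, f(5)=189, f(6)=-426, f(7)=-1380, f(8)=-1521, f(9)=1137, f(10)=6798, f(11)=10224, f(12)=15; answer 15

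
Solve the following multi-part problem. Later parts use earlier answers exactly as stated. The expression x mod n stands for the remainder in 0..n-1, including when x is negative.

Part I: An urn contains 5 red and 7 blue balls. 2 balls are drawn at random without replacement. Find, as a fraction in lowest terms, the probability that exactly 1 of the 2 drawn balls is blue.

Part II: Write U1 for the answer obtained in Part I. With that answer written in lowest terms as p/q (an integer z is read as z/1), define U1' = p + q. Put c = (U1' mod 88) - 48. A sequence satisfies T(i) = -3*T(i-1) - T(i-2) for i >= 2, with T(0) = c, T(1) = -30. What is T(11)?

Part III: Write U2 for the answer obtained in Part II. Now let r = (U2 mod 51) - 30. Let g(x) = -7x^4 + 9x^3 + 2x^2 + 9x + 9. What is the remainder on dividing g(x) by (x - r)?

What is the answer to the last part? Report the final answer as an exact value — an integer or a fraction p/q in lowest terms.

Part I: total draws C(12,2) = 66; favorable C(7,1)*C(5,1) = 35; P = 35/66; answer 35/66
Part II: U1 = 35/66; threaded value p + q = 101; c = -35; T(2) = -3*(-30) - 1*(-35) = 125; iterating: T(2)=125, T(3)=-345, T(4)=910, T(5)=-2385, T(6)=6245, T(7)=-16350, T(8)=42805, T(9)=-112065, T(10)=293390, T(11)=-768105; answer -768105
Part III: U2 = -768105; r = -24; remainder = value at the root: -7*(-24)^4 + 9*(-24)^3 + 2*(-24)^2 + 9*(-24)^1 + 9 = (-2322432) + (-124416) + (1152) + (-216) + (9) = -2445903; answer -2445903

-2445903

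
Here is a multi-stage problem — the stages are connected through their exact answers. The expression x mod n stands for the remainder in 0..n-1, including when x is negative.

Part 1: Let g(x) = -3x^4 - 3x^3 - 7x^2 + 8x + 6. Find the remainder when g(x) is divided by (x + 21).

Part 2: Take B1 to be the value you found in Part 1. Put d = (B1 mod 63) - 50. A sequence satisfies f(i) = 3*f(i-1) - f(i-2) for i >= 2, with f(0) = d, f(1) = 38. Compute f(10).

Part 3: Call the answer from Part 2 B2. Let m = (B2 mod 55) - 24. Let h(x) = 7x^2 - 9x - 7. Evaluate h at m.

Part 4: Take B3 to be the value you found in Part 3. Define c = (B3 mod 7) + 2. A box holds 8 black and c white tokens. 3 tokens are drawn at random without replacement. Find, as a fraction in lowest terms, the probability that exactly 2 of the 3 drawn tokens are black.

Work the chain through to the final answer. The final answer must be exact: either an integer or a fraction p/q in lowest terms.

28/65

Part 1: remainder = value at the root: -3*(-21)^4 - 3*(-21)^3 - 7*(-21)^2 + 8*(-21)^1 + 6 = (-583443) + (27783) + (-3087) + (-168) + (6) = -558909; answer -558909
Part 2: B1 = -558909; d = -23; f(2) = 3*(38) - 1*(-23) = 137; iterating: f(2)=137, f(3)=373, f(4)=982, f(5)=2573, f(6)=6737, f(7)=17638, f(8)=46177, f(9)=120893, f(10)=316502; answer 316502
Part 3: B2 = 316502; m = 8; 7*(8)^2 - 9*(8)^1 - 7 = (448) + (-72) + (-7) = 369; answer 369
Part 4: B3 = 369; c = 7; total draws C(15,3) = 455; favorable C(8,2)*C(7,1) = 196; P = 28/65; answer 28/65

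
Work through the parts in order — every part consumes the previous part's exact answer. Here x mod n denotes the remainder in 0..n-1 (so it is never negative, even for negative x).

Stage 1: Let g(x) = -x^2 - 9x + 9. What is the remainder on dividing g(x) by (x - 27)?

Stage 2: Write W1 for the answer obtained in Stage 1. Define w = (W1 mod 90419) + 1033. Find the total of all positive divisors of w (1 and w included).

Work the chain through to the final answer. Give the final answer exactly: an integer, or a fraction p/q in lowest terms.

Stage 1: remainder = value at the root: -1*(27)^2 - 9*(27)^1 + 9 = (-729) + (-243) + (9) = -963; answer -963
Stage 2: W1 = -963; w = 90489; 90489 = 3 * 7 * 31 * 139; sigma = (1 + 3) * (1 + 7) * (1 + 31) * (1 + 139) = 4 * 8 * 32 * 140 = 143360; answer 143360

143360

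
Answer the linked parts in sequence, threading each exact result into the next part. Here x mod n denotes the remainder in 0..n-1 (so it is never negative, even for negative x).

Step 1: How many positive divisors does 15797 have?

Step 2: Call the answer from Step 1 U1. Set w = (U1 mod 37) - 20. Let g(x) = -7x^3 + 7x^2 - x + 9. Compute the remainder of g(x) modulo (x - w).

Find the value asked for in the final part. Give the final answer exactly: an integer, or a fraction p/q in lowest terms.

Step 1: 15797 is prime, so its only divisors are 1 and 15797; count = 2; answer 2
Step 2: U1 = 2; w = -18; remainder = value at the root: -7*(-18)^3 + 7*(-18)^2 - 1*(-18)^1 + 9 = (40824) + (2268) + (18) + (9) = 43119; answer 43119

43119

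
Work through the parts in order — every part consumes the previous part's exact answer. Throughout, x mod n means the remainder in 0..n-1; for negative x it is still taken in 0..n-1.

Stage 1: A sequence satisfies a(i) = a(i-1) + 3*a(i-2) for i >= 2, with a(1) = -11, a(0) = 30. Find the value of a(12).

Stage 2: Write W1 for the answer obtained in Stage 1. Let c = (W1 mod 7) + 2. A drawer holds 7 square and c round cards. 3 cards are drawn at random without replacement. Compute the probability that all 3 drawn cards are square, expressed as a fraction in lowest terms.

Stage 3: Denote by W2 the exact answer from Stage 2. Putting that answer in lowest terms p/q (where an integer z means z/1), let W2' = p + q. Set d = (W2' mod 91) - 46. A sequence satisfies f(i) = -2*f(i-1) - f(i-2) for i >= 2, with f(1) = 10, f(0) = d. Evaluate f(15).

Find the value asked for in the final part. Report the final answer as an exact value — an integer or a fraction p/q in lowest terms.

Stage 1: a(2) = 1*(-11) + 3*(30) = 79; iterating: a(2)=79, a(3)=46, a(4)=283, a(5)=421, a(6)=1270, a(7)=2533, a(8)=6343, a(9)=13942, a(10)=32971, a(11)=74797, a(12)=173710; answer 173710
Stage 2: W1 = 173710; c = 7; total draws C(14,3) = 364; favorable C(7,3) = 35; P = 5/52; answer 5/52
Stage 3: W2 = 5/52; threaded value p + q = 57; d = 11; f(2) = -2*(10) - 1*(11) = -31; iterating: f(2)=-31, f(3)=52, f(4)=-73, f(5)=94, f(6)=-115, f(7)=136, f(8)=-157, f(9)=178, f(10)=-199, f(11)=220, f(12)=-241, f(13)=262, f(14)=-283, f(15)=304; answer 304

304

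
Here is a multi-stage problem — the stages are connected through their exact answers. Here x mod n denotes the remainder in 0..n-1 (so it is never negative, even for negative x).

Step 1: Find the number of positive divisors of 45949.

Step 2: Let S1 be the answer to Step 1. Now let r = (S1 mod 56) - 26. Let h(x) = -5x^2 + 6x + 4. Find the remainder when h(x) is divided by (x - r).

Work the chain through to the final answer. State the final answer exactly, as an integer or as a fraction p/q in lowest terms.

Step 1: 45949 is prime, so its only divisors are 1 and 45949; count = 2; answer 2
Step 2: S1 = 2; r = -24; remainder = value at the root: -5*(-24)^2 + 6*(-24)^1 + 4 = (-2880) + (-144) + (4) = -3020; answer -3020

-3020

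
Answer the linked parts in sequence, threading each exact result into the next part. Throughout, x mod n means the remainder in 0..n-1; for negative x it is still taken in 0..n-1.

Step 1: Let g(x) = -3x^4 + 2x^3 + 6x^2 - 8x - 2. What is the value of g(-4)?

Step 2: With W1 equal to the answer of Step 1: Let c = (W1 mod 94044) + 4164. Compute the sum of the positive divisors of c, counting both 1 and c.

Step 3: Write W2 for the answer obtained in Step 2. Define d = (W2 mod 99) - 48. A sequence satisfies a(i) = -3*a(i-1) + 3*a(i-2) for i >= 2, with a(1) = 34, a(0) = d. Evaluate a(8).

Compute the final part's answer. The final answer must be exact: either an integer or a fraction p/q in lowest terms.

-670518

Step 1: -3*(-4)^4 + 2*(-4)^3 + 6*(-4)^2 - 8*(-4)^1 - 2 = (-768) + (-128) + (96) + (32) + (-2) = -770; answer -770
Step 2: W1 = -770; c = 97438; 97438 = 2 * 11 * 43 * 103; sigma = (1 + 2) * (1 + 11) * (1 + 43) * (1 + 103) = 3 * 12 * 44 * 104 = 164736; answer 164736
Step 3: W2 = 164736; d = -48; a(2) = -3*(34) + 3*(-48) = -246; iterating: a(2)=-246, a(3)=840, a(4)=-3258, a(5)=12294, a(6)=-46656, a(7)=176850, a(8)=-670518; answer -670518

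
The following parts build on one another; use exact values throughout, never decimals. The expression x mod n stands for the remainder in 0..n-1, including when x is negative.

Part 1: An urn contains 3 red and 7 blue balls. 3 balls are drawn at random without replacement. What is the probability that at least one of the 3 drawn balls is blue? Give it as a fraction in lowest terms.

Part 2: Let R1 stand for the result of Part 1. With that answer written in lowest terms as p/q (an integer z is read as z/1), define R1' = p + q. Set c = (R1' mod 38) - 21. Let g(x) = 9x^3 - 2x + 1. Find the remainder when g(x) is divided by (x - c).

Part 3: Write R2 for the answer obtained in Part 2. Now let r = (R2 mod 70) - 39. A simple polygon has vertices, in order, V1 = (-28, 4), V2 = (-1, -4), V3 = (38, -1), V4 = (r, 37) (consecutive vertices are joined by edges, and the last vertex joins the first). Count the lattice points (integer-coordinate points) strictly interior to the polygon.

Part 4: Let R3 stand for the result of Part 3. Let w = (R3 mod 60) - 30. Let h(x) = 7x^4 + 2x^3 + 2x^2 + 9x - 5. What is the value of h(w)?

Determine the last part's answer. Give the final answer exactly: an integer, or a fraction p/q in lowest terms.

Part 1: total draws C(10,3) = 120; complement C(3,3) = 1; favorable 120 - 1 = 119; P = 119/120; answer 119/120
Part 2: R1 = 119/120; threaded value p + q = 239; c = -10; remainder = value at the root: 9*(-10)^3 - 2*(-10)^1 + 1 = (-9000) + (20) + (1) = -8979; answer -8979
Part 3: R2 = -8979; r = 12; cross terms: (-28*-4 - -1*4)=116, (-1*-1 - 38*-4)=153, (38*37 - 12*-1)=1418, (12*4 - -28*37)=1084; twice the area = |2771| = 2771; area = 2771/2; boundary points = 1 + 3 + 2 + 1 = 7; strictly interior points = area - boundary/2 + 1 = 1383; answer 1383
Part 4: R3 = 1383; w = -27; 7*(-27)^4 + 2*(-27)^3 + 2*(-27)^2 + 9*(-27)^1 - 5 = (3720087) + (-39366) + (1458) + (-243) + (-5) = 3681931; answer 3681931

3681931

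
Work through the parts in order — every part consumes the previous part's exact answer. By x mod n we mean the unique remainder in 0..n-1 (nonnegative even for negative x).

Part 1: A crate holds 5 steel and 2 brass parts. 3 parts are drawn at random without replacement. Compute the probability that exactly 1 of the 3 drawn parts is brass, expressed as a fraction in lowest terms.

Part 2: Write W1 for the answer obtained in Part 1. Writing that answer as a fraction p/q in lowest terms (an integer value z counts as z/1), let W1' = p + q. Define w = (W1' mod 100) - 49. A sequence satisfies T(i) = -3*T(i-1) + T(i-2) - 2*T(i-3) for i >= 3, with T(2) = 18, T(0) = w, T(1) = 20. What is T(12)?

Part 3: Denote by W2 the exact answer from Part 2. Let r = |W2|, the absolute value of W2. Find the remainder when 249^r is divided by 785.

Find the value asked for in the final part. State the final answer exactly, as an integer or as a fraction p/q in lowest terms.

Part 1: total draws C(7,3) = 35; favorable C(2,1)*C(5,2) = 20; P = 4/7; answer 4/7
Part 2: W1 = 4/7; threaded value p + q = 11; w = -38; T(3) = -3*(18) + 1*(20) - 2*(-38) = 42; iterating: T(3)=42, T(4)=-148, T(5)=450, T(6)=-1582, T(7)=5492, T(8)=-18958, T(9)=65530, T(10)=-226532, T(11)=783042, T(12)=-2706718; answer -2706718
Part 3: W2 = -2706718; r = 2706718; squarings mod 785: 249^1=249, 249^2=771, 249^4=196, 249^8=736, 249^16=46, 249^32=546, 249^64=601, 249^128=101, 249^256=781, 249^512=16, 249^1024=256, 249^2048=381, 249^4096=721, 249^8192=171, 249^16384=196, 249^32768=736, 249^65536=46, 249^131072=546, 249^262144=601, 249^524288=101, 249^1048576=781, 249^2097152=16; 249^2706718 = 249^2 * 249^4 * 249^8 * 249^16 * 249^256 * 249^1024 * 249^2048 * 249^16384 * 249^65536 * 249^524288 * 249^2097152 = 221 (mod 785); answer 221

221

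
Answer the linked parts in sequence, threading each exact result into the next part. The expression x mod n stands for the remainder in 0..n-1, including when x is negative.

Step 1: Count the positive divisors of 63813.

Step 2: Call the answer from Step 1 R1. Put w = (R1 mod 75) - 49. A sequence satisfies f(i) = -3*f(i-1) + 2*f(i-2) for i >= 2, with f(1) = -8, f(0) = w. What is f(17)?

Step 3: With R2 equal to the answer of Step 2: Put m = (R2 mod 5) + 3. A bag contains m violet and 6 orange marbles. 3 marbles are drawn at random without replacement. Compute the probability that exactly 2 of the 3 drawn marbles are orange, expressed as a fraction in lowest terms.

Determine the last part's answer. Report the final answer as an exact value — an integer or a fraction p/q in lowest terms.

105/286

Step 1: 63813 = 3 * 89 * 239; number of divisors = (1+1) * (1+1) * (1+1) = 8; answer 8
Step 2: R1 = 8; w = -41; f(2) = -3*(-8) + 2*(-41) = -58; iterating: f(2)=-58, f(3)=158, f(4)=-590, f(5)=2086, f(6)=-7438, f(7)=26486, f(8)=-94334, f(9)=335974, f(10)=-1196590, f(11)=4261718, f(12)=-15178334, f(13)=54058438, f(14)=-192531982, f(15)=685712822, f(16)=-2442202430, f(17)=8698032934; answer 8698032934
Step 3: R2 = 8698032934; m = 7; total draws C(13,3) = 286; favorable C(6,2)*C(7,1) = 105; P = 105/286; answer 105/286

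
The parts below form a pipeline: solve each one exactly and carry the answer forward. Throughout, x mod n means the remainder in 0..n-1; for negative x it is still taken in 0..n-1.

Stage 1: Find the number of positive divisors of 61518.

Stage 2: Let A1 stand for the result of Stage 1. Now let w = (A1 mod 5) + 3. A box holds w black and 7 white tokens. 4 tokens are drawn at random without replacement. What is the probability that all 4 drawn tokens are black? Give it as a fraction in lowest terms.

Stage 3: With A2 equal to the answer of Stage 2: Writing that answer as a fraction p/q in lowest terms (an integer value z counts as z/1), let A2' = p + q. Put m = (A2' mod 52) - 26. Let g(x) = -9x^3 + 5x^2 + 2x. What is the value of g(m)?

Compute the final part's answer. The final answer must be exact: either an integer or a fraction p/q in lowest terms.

Stage 1: 61518 = 2 * 3 * 10253; number of divisors = (1+1) * (1+1) * (1+1) = 8; answer 8
Stage 2: A1 = 8; w = 6; total draws C(13,4) = 715; favorable C(6,4) = 15; P = 3/143; answer 3/143
Stage 3: A2 = 3/143; threaded value p + q = 146; m = 16; -9*(16)^3 + 5*(16)^2 + 2*(16)^1 = (-36864) + (1280) + (32) = -35552; answer -35552

-35552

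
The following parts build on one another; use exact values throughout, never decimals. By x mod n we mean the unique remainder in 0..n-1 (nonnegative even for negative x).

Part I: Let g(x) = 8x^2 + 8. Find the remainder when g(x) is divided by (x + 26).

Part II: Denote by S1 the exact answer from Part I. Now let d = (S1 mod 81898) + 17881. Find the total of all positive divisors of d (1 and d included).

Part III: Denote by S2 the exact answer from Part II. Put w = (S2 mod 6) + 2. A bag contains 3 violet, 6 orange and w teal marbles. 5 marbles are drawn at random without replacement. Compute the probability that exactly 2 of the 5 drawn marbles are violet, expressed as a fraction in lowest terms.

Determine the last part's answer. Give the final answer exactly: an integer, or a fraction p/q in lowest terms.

Part I: remainder = value at the root: 8*(-26)^2 + 8 = (5408) + (8) = 5416; answer 5416
Part II: S1 = 5416; d = 23297; 23297 is prime, so its only divisors are 1 and 23297; sigma = 1 + 23297 = 23298; answer 23298
Part III: S2 = 23298; w = 2; total draws C(11,5) = 462; favorable C(3,2)*C(8,3) = 168; P = 4/11; answer 4/11

4/11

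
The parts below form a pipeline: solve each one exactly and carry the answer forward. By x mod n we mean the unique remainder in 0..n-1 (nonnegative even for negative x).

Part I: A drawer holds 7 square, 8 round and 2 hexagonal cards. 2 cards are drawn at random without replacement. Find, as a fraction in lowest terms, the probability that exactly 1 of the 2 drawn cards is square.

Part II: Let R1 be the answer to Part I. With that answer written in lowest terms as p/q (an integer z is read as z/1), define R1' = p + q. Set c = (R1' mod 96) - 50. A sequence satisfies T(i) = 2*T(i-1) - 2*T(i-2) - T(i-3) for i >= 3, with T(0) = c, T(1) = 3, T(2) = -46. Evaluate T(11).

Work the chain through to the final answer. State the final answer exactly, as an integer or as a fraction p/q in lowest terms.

-3430

Part I: total draws C(17,2) = 136; favorable C(7,1)*C(10,1) = 70; P = 35/68; answer 35/68
Part II: R1 = 35/68; threaded value p + q = 103; c = -43; T(3) = 2*(-46) - 2*(3) - 1*(-43) = -55; iterating: T(3)=-55, T(4)=-21, T(5)=114, T(6)=325, T(7)=443, T(8)=122, T(9)=-967, T(10)=-2621, T(11)=-3430; answer -3430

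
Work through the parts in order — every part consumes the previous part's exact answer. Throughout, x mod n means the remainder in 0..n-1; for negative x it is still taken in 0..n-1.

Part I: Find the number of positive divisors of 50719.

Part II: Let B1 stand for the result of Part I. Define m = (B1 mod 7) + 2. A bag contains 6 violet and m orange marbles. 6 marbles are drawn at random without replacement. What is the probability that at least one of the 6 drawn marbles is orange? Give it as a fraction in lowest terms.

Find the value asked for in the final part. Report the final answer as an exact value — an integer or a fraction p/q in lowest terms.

923/924

Part I: 50719 = 67 * 757; number of divisors = (1+1) * (1+1) = 4; answer 4
Part II: B1 = 4; m = 6; total draws C(12,6) = 924; complement C(6,6) = 1; favorable 924 - 1 = 923; P = 923/924; answer 923/924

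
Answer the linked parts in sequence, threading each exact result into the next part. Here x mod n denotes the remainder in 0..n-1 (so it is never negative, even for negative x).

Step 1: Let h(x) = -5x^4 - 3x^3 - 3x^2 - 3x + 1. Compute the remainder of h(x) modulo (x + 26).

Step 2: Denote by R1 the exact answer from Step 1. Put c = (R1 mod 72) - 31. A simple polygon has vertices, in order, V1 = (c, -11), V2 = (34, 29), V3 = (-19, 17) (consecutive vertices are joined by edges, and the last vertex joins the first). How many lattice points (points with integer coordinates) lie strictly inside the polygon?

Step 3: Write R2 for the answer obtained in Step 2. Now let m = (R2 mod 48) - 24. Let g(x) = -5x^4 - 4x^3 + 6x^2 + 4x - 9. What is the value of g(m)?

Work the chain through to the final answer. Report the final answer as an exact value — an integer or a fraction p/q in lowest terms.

Step 1: remainder = value at the root: -5*(-26)^4 - 3*(-26)^3 - 3*(-26)^2 - 3*(-26)^1 + 1 = (-2284880) + (52728) + (-2028) + (78) + (1) = -2234101; answer -2234101
Step 2: R1 = -2234101; c = 28; cross terms: (28*29 - 34*-11)=1186, (34*17 - -19*29)=1129, (-19*-11 - 28*17)=-267; twice the area = |2048| = 2048; area = 1024; boundary points = 2 + 1 + 1 = 4; strictly interior points = area - boundary/2 + 1 = 1023; answer 1023
Step 3: R2 = 1023; m = -9; -5*(-9)^4 - 4*(-9)^3 + 6*(-9)^2 + 4*(-9)^1 - 9 = (-32805) + (2916) + (486) + (-36) + (-9) = -29448; answer -29448

-29448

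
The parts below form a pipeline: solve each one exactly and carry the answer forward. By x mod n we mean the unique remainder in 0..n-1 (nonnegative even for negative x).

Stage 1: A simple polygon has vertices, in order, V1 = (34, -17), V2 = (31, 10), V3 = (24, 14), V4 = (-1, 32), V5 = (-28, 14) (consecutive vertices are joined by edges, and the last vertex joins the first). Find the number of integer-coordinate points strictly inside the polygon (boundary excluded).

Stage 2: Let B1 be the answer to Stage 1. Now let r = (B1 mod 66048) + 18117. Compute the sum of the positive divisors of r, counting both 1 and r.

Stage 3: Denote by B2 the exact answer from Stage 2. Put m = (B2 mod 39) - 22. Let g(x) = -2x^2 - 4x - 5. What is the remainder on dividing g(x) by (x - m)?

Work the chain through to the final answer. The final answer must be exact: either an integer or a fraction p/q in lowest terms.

Stage 1: cross terms: (34*10 - 31*-17)=867, (31*14 - 24*10)=194, (24*32 - -1*14)=782, (-1*14 - -28*32)=882, (-28*-17 - 34*14)=0; twice the area = |2725| = 2725; area = 2725/2; boundary points = 3 + 1 + 1 + 9 + 31 = 45; strictly interior points = area - boundary/2 + 1 = 1341; answer 1341
Stage 2: B1 = 1341; r = 19458; 19458 = 2 * 3^2 * 23 * 47; sigma = (1 + 2) * (1 + 3 + 9) * (1 + 23) * (1 + 47) = 3 * 13 * 24 * 48 = 44928; answer 44928
Stage 3: B2 = 44928; m = -22; remainder = value at the root: -2*(-22)^2 - 4*(-22)^1 - 5 = (-968) + (88) + (-5) = -885; answer -885

-885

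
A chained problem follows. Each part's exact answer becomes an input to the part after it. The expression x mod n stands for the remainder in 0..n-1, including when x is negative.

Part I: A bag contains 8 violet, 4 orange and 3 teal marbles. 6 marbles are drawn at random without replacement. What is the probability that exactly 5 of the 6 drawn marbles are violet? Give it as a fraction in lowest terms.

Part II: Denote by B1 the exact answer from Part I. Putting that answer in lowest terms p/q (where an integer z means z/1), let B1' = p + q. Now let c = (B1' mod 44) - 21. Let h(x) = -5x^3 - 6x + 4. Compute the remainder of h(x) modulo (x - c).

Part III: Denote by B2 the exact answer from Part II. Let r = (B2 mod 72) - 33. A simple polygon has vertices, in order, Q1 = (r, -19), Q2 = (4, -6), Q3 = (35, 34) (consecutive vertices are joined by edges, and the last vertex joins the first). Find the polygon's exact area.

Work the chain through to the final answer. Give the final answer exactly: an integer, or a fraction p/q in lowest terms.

117/2

Part I: total draws C(15,6) = 5005; favorable C(8,5)*C(7,1) = 392; P = 56/715; answer 56/715
Part II: B1 = 56/715; threaded value p + q = 771; c = 2; remainder = value at the root: -5*(2)^3 - 6*(2)^1 + 4 = (-40) + (-12) + (4) = -48; answer -48
Part III: B2 = -48; r = -9; cross terms: (-9*-6 - 4*-19)=130, (4*34 - 35*-6)=346, (35*-19 - -9*34)=-359; twice the area = |117| = 117; area = 117/2; answer 117/2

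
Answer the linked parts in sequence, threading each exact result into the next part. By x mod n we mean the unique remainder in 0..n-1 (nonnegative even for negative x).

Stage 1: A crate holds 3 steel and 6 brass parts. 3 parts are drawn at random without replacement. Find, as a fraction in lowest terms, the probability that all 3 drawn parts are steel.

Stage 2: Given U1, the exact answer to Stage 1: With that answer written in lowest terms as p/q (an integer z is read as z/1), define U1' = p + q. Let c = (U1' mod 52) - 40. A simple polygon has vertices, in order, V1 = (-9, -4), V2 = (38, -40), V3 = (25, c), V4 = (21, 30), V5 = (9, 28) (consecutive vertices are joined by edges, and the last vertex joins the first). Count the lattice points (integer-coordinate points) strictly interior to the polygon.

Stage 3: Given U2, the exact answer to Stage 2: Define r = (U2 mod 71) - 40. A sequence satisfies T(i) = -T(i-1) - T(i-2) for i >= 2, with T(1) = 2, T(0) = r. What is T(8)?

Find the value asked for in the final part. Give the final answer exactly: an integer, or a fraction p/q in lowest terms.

Stage 1: total draws C(9,3) = 84; favorable C(3,3) = 1; P = 1/84; answer 1/84
Stage 2: U1 = 1/84; threaded value p + q = 85; c = -7; cross terms: (-9*-40 - 38*-4)=512, (38*-7 - 25*-40)=734, (25*30 - 21*-7)=897, (21*28 - 9*30)=318, (9*-4 - -9*28)=216; twice the area = |2677| = 2677; area = 2677/2; boundary points = 1 + 1 + 1 + 2 + 2 = 7; strictly interior points = area - boundary/2 + 1 = 1336; answer 1336
Stage 3: U2 = 1336; r = 18; T(2) = -1*(2) - 1*(18) = -20; iterating: T(2)=-20, T(3)=18, T(4)=2, T(5)=-20, T(6)=18, T(7)=2, T(8)=-20; answer -20

-20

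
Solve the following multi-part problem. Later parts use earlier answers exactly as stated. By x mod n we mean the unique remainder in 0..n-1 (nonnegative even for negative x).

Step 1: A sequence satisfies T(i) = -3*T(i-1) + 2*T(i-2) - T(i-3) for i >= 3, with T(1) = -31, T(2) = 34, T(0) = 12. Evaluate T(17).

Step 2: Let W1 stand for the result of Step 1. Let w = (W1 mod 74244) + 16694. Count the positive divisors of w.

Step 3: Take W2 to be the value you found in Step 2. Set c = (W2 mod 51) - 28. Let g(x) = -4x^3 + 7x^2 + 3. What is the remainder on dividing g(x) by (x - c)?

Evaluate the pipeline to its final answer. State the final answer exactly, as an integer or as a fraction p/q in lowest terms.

59331

Step 1: T(3) = -3*(34) + 2*(-31) - 1*(12) = -176; iterating: T(3)=-176, T(4)=627, T(5)=-2267, T(6)=8231, T(7)=-29854, T(8)=108291, T(9)=-392812, T(10)=1424872, T(11)=-5168531, T(12)=18748149, T(13)=-68006381, T(14)=246683972, T(15)=-894812827, T(16)=3245812806, T(17)=-11773748044; answer -11773748044
Step 2: W1 = -11773748044; w = 30658; 30658 = 2 * 15329; number of divisors = (1+1) * (1+1) = 4; answer 4
Step 3: W2 = 4; c = -24; remainder = value at the root: -4*(-24)^3 + 7*(-24)^2 + 3 = (55296) + (4032) + (3) = 59331; answer 59331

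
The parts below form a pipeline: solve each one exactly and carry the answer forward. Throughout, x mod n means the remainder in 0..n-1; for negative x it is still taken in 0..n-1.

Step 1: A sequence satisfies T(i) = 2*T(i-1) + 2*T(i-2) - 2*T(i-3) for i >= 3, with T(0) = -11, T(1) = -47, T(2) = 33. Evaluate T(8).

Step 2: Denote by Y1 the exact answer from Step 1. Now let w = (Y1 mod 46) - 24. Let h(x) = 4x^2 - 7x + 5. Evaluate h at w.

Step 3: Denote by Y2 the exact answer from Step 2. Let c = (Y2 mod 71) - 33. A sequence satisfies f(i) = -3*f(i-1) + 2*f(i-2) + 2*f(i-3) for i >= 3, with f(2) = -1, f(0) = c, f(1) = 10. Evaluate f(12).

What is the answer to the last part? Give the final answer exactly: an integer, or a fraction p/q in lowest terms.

-1386453

Step 1: T(3) = 2*(33) + 2*(-47) - 2*(-11) = -6; iterating: T(3)=-6, T(4)=148, T(5)=218, T(6)=744, T(7)=1628, T(8)=4308; answer 4308
Step 2: Y1 = 4308; w = 6; 4*(6)^2 - 7*(6)^1 + 5 = (144) + (-42) + (5) = 107; answer 107
Step 3: Y2 = 107; c = 3; f(3) = -3*(-1) + 2*(10) + 2*(3) = 29; iterating: f(3)=29, f(4)=-69, f(5)=263, f(6)=-869, f(7)=2995, f(8)=-10197, f(9)=34843, f(10)=-118933, f(11)=406091, f(12)=-1386453; answer -1386453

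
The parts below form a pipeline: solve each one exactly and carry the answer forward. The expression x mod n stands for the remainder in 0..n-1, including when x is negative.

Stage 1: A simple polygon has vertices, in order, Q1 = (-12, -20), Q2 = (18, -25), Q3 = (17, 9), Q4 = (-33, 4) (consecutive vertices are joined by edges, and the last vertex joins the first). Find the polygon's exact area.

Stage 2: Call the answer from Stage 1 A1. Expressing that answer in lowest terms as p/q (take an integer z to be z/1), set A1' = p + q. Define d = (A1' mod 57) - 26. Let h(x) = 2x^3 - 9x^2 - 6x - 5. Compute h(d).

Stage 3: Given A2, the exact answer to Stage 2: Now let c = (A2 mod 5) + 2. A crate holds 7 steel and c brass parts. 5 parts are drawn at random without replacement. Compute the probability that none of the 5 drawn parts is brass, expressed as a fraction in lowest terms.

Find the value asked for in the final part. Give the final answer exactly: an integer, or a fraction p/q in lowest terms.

Stage 1: cross terms: (-12*-25 - 18*-20)=660, (18*9 - 17*-25)=587, (17*4 - -33*9)=365, (-33*-20 - -12*4)=708; twice the area = |2320| = 2320; area = 1160; answer 1160
Stage 2: A1 = 1160; threaded value p + q = 1161; d = -5; 2*(-5)^3 - 9*(-5)^2 - 6*(-5)^1 - 5 = (-250) + (-225) + (30) + (-5) = -450; answer -450
Stage 3: A2 = -450; c = 2; total draws C(9,5) = 126; favorable C(7,5) = 21; P = 1/6; answer 1/6

1/6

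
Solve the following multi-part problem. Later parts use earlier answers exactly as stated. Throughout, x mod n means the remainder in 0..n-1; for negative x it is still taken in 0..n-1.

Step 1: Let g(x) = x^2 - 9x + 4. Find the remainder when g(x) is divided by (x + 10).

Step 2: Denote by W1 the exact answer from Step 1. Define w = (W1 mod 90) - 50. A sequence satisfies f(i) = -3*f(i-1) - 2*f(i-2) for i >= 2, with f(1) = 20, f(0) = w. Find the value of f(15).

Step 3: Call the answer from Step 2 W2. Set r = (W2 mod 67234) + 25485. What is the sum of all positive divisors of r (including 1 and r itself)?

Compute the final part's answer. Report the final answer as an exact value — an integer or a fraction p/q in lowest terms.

43200

Step 1: remainder = value at the root: 1*(-10)^2 - 9*(-10)^1 + 4 = (100) + (90) + (4) = 194; answer 194
Step 2: W1 = 194; w = -36; f(2) = -3*(20) - 2*(-36) = 12; iterating: f(2)=12, f(3)=-76, f(4)=204, f(5)=-460, f(6)=972, f(7)=-1996, f(8)=4044, f(9)=-8140, f(10)=16332, f(11)=-32716, f(12)=65484, f(13)=-131020, f(14)=262092, f(15)=-524236; answer -524236
Step 3: W2 = -524236; r = 39121; 39121 = 19 * 29 * 71; sigma = (1 + 19) * (1 + 29) * (1 + 71) = 20 * 30 * 72 = 43200; answer 43200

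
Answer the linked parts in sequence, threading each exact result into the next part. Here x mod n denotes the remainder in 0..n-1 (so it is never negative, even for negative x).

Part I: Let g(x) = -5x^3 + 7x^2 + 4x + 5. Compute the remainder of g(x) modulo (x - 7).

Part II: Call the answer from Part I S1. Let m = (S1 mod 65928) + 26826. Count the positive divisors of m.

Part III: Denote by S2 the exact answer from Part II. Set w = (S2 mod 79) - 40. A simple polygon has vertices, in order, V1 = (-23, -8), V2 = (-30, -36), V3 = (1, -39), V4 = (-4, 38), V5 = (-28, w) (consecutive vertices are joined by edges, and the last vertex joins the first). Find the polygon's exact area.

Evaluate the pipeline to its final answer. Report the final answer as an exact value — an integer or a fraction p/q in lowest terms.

1178

Part I: remainder = value at the root: -5*(7)^3 + 7*(7)^2 + 4*(7)^1 + 5 = (-1715) + (343) + (28) + (5) = -1339; answer -1339
Part II: S1 = -1339; m = 91415; 91415 = 5 * 47 * 389; number of divisors = (1+1) * (1+1) * (1+1) = 8; answer 8
Part III: S2 = 8; w = -32; cross terms: (-23*-36 - -30*-8)=588, (-30*-39 - 1*-36)=1206, (1*38 - -4*-39)=-118, (-4*-32 - -28*38)=1192, (-28*-8 - -23*-32)=-512; twice the area = |2356| = 2356; area = 1178; answer 1178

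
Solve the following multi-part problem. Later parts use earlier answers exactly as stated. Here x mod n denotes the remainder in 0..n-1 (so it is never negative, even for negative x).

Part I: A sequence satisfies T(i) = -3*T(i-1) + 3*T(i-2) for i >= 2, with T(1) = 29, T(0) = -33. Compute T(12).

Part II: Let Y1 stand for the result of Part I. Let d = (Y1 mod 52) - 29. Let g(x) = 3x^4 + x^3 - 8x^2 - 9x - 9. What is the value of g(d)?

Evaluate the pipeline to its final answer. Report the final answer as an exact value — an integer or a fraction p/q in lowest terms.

Part I: T(2) = -3*(29) + 3*(-33) = -186; iterating: T(2)=-186, T(3)=645, T(4)=-2493, T(5)=9414, T(6)=-35721, T(7)=135405, T(8)=-513378, T(9)=1946349, T(10)=-7379181, T(11)=27976590, T(12)=-106067313; answer -106067313
Part II: Y1 = -106067313; d = 22; 3*(22)^4 + 1*(22)^3 - 8*(22)^2 - 9*(22)^1 - 9 = (702768) + (10648) + (-3872) + (-198) + (-9) = 709337; answer 709337

709337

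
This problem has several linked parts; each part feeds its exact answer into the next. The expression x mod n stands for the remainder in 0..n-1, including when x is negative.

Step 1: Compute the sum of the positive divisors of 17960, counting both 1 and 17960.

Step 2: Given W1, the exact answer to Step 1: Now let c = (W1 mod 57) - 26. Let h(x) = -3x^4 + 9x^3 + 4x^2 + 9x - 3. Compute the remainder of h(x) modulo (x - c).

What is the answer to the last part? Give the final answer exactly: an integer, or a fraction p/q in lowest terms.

Step 1: 17960 = 2^3 * 5 * 449; sigma = (1 + 2 + 4 + 8) * (1 + 5) * (1 + 449) = 15 * 6 * 450 = 40500; answer 40500
Step 2: W1 = 40500; c = 4; remainder = value at the root: -3*(4)^4 + 9*(4)^3 + 4*(4)^2 + 9*(4)^1 - 3 = (-768) + (576) + (64) + (36) + (-3) = -95; answer -95

-95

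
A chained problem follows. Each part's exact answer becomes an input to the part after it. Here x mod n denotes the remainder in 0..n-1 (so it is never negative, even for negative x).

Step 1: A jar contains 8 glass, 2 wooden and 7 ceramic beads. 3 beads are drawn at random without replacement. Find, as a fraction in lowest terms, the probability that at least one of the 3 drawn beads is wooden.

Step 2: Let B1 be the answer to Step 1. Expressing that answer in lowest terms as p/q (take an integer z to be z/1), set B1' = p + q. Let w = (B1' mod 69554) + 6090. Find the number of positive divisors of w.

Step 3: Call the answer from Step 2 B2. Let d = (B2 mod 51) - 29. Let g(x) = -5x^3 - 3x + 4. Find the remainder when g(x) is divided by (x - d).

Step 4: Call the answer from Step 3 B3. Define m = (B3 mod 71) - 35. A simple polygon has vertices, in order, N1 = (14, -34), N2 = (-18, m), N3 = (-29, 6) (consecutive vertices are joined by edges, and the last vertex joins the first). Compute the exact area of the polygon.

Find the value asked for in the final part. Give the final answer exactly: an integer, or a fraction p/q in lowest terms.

Step 1: total draws C(17,3) = 680; complement C(15,3) = 455; favorable 680 - 455 = 225; P = 45/136; answer 45/136
Step 2: B1 = 45/136; threaded value p + q = 181; w = 6271; 6271 is prime, so its only divisors are 1 and 6271; count = 2; answer 2
Step 3: B2 = 2; d = -27; remainder = value at the root: -5*(-27)^3 - 3*(-27)^1 + 4 = (98415) + (81) + (4) = 98500; answer 98500
Step 4: B3 = 98500; m = -12; cross terms: (14*-12 - -18*-34)=-780, (-18*6 - -29*-12)=-456, (-29*-34 - 14*6)=902; twice the area = |-334| = 334; area = 167; answer 167

167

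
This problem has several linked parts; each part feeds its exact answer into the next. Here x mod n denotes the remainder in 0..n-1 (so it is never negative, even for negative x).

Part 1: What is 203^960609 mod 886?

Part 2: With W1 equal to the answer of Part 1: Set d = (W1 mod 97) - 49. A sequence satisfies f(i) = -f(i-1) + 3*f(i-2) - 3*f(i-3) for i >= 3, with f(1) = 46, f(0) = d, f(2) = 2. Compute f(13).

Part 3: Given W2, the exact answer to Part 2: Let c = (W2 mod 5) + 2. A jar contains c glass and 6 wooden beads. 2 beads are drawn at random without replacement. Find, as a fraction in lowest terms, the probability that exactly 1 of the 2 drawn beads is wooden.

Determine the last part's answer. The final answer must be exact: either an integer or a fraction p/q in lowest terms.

1/2

Part 1: squarings mod 886: 203^1=203, 203^2=453, 203^4=543, 203^8=697, 203^16=281, 203^32=107, 203^64=817, 203^128=331, 203^256=583, 203^512=551, 203^1024=589, 203^2048=495, 203^4096=489, 203^8192=787, 203^16384=55, 203^32768=367, 203^65536=17, 203^131072=289, 203^262144=237, 203^524288=351; 203^960609 = 203^1 * 203^32 * 203^64 * 203^2048 * 203^8192 * 203^32768 * 203^131072 * 203^262144 * 203^524288 = 13 (mod 886); answer 13
Part 2: W1 = 13; d = -36; f(3) = -1*(2) + 3*(46) - 3*(-36) = 244; iterating: f(3)=244, f(4)=-376, f(5)=1102, f(6)=-2962, f(7)=7396, f(8)=-19588, f(9)=50662, f(10)=-131614, f(11)=342364, f(12)=-889192, f(13)=2311126; answer 2311126
Part 3: W2 = 2311126; c = 3; total draws C(9,2) = 36; favorable C(6,1)*C(3,1) = 18; P = 1/2; answer 1/2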